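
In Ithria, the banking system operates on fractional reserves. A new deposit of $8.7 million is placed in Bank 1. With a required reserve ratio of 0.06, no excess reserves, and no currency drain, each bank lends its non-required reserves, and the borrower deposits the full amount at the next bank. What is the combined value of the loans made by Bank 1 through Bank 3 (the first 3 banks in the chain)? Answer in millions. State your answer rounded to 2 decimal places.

$23.09 million

Bank i lends (1 − rr)^i of the original deposit: Bank 1 lends 8.7·0.9400 = 8.1780, Bank 2 lends 8.7·0.9400² ≈ 7.6873, and so on.
Summing a geometric series: total = 8.7·[0.9400·(1 − 0.9400^3) / (1 − 0.9400)] ≈ 23.0914 million.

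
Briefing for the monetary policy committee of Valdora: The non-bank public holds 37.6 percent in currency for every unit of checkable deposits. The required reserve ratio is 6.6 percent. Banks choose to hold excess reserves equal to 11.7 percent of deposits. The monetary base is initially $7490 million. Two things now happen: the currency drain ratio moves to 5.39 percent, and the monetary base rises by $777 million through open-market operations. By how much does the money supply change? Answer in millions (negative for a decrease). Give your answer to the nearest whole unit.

Before: m₁ = (1 + 0.376) / (0.066 + 0.117 + 0.376) ≈ 2.46154, MB₁ = 7490, so M₁ = 2.46154 × 7490 = 18436.9346 million.
After: m₂ = (1 + 0.0539) / (0.066 + 0.117 + 0.0539) ≈ 4.44871, MB₂ = 7490 + 777 = 8267, so M₂ = 4.44871 × 8267 ≈ 36777.4856 million.
ΔM = M₂ − M₁ = 36777.4856 − 18436.9346 = 18340.551 million.

$18341 million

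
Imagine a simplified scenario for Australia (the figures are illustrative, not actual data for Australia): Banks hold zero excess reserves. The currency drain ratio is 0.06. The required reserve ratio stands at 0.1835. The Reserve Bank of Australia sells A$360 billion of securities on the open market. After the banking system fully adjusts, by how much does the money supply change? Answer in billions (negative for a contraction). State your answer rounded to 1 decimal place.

The money multiplier is m = (1 + c) / (rr + c) = (1 + 0.06) / (0.1835 + 0.06) ≈ 4.35318.
The sale removes 360 billion of base, so ΔM = m × ΔMB = 4.35318 × (−360) = -1567.1448 billion.

-1567.1 billion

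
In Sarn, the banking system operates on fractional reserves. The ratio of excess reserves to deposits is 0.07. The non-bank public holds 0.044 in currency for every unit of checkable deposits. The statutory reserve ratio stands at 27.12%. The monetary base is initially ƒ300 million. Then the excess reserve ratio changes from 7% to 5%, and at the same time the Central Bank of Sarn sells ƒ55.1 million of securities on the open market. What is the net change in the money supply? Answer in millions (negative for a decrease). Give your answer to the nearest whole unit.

-113 million

Before: m₁ = (1 + 0.044) / (0.2712 + 0.07 + 0.044) ≈ 2.7103, MB₁ = 300, so M₁ = 2.7103 × 300 = 813.09 million.
After: m₂ = (1 + 0.044) / (0.2712 + 0.05 + 0.044) ≈ 2.8587, MB₂ = 300 − 55.1 = 244.9, so M₂ = 2.8587 × 244.9 ≈ 700.0956 million.
ΔM = M₂ − M₁ = 700.0956 − 813.09 = -112.9944 million.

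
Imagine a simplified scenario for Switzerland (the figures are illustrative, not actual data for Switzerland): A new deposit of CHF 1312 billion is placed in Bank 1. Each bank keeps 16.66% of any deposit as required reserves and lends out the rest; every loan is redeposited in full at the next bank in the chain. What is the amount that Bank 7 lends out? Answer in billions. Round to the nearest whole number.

Each bank lends a fraction (1 − rr) = 0.8334 of the deposit it receives, so Bank 7 receives 1312·0.8334^6 and lends 1312·0.8334^7 ≈ 366.3602 billion.

CHF 366 billion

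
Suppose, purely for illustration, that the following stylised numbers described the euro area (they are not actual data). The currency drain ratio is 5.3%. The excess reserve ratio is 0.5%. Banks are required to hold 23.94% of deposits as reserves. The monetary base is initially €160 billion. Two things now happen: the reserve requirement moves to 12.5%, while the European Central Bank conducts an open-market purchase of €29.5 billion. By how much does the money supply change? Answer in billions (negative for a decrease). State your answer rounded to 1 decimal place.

Before: m₁ = (1 + 0.053) / (0.2394 + 0.005 + 0.053) ≈ 3.54069, MB₁ = 160, so M₁ = 3.54069 × 160 = 566.5104 billion.
After: m₂ = (1 + 0.053) / (0.125 + 0.005 + 0.053) ≈ 5.75410, MB₂ = 160 + 29.5 = 189.5, so M₂ = 5.75410 × 189.5 ≈ 1090.4019 billion.
ΔM = M₂ − M₁ = 1090.4019 − 566.5104 = 523.8915 billion.

€523.9 billion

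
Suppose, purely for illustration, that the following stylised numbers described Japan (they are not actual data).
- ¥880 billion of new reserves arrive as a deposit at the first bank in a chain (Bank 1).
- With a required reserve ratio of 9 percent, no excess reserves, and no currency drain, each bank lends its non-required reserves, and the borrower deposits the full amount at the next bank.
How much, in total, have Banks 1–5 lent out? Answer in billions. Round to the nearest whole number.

¥3345 billion

Bank i lends (1 − rr)^i of the original deposit: Bank 1 lends 880·0.9100 = 800.8000, Bank 2 lends 880·0.9100² = 728.7280, and so on.
Summing a geometric series: total = 880·[0.9100·(1 − 0.9100^5) / (1 − 0.9100)] ≈ 3345.2784 billion.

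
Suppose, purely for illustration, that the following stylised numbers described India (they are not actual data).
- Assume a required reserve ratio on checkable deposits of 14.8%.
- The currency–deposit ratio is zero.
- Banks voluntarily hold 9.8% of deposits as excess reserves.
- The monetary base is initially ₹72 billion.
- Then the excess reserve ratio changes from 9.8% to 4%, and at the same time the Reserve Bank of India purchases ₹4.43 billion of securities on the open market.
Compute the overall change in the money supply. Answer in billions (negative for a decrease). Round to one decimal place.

Before: m₁ = 1 / (0.148 + 0.098) ≈ 4.0650, MB₁ = 72, so M₁ = 4.0650 × 72 = 292.68 billion.
After: m₂ = 1 / (0.148 + 0.04) ≈ 5.3191, MB₂ = 72 + 4.43 = 76.43, so M₂ = 5.3191 × 76.43 ≈ 406.5388 billion.
ΔM = M₂ − M₁ = 406.5388 − 292.68 = 113.8588 billion.

₹113.9 billion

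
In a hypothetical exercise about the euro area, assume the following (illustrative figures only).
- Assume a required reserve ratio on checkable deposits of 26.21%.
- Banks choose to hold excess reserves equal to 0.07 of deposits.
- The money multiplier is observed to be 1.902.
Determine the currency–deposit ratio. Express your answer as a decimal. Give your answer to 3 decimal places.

0.408

Using m = 1.902. From m = (1 + c)/(c + rr + e), rearranging gives 1 + c = m·(c + rr + e), so c·(1 − m) = m·(rr + e) − 1.
Hence c = [m·(rr + e) − 1]/(1 − m) = [1.902 × (0.2621 + 0.07) − 1] / (1 − 1.902) ≈ 0.408366.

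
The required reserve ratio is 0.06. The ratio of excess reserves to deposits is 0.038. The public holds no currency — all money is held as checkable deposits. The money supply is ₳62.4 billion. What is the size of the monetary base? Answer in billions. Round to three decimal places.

₳6.115 billion

The money multiplier is m = 1 / (rr + e) = 1 / (0.06 + 0.038) ≈ 10.204082.
MB = M / m = 62.4 / 10.204082 ≈ 6.1152 billion.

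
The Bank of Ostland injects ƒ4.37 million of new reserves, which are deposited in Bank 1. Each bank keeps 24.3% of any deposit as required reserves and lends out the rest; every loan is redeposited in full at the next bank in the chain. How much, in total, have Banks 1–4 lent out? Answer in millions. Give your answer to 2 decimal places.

ƒ9.14 million

Bank i lends (1 − rr)^i of the original deposit: Bank 1 lends 4.37·0.7570 ≈ 3.3081, Bank 2 lends 4.37·0.7570² ≈ 2.5042, and so on.
Summing a geometric series: total = 4.37·[0.7570·(1 − 0.7570^4) / (1 − 0.7570)] ≈ 9.1431 million.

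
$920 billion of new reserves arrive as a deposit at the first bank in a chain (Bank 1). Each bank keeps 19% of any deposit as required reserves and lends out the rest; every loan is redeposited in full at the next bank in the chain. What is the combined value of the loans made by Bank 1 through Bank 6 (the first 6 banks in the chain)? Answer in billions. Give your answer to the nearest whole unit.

$2814 billion

Bank i lends (1 − rr)^i of the original deposit: Bank 1 lends 920·0.8100 = 745.2000, Bank 2 lends 920·0.8100² = 603.6120, and so on.
Summing a geometric series: total = 920·[0.8100·(1 − 0.8100^6) / (1 − 0.8100)] ≈ 2814.3869 billion.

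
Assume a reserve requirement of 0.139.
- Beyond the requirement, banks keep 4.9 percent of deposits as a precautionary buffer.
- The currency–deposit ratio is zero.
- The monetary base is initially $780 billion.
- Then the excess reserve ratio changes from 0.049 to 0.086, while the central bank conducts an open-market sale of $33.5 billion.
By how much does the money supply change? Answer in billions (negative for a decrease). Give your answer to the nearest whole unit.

-831 billion

Before: m₁ = 1 / (0.139 + 0.049) ≈ 5.3191, MB₁ = 780, so M₁ = 5.3191 × 780 = 4148.898 billion.
After: m₂ = 1 / (0.139 + 0.086) ≈ 4.4444, MB₂ = 780 − 33.5 = 746.5, so M₂ = 4.4444 × 746.5 = 3317.7446 billion.
ΔM = M₂ − M₁ = 3317.7446 − 4148.898 = -831.1534 billion.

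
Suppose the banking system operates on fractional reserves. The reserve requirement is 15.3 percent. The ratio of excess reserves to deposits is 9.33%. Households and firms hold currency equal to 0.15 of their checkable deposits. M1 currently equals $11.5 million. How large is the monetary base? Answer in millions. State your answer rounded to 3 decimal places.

The money multiplier is m = (1 + c) / (rr + e + c) = (1 + 0.15) / (0.153 + 0.0933 + 0.15) ≈ 2.901842.
MB = M / m = 11.5 / 2.901842 ≈ 3.963 million.

$3.963 million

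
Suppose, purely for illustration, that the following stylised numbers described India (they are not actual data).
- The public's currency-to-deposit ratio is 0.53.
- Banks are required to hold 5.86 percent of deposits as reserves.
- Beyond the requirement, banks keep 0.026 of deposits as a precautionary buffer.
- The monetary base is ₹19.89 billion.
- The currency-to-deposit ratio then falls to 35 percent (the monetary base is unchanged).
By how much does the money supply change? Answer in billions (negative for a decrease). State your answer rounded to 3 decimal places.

Initially m₁ = (1 + 0.53) / (0.0586 + 0.026 + 0.53) ≈ 2.489424, so M₁ = 2.489424 × 19.89 ≈ 49.5146 billion.
After the change m₂ = (1 + 0.35) / (0.0586 + 0.026 + 0.35) ≈ 3.106305, so M₂ = 3.106305 × 19.89 ≈ 61.7844 billion.
ΔM = M₂ − M₁ = 61.7844 − 49.5146 = 12.2698 billion.

₹12.270 billion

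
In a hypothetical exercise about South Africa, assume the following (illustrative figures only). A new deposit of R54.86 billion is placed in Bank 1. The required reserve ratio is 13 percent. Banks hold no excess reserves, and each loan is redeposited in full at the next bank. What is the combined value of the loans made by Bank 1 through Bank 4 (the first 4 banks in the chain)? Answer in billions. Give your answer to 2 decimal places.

Bank i lends (1 − rr)^i of the original deposit: Bank 1 lends 54.86·0.8700 = 47.7282, Bank 2 lends 54.86·0.8700² ≈ 41.5235, and so on.
Summing a geometric series: total = 54.86·[0.8700·(1 − 0.8700^4) / (1 − 0.8700)] ≈ 156.8064 billion.

R156.81 billion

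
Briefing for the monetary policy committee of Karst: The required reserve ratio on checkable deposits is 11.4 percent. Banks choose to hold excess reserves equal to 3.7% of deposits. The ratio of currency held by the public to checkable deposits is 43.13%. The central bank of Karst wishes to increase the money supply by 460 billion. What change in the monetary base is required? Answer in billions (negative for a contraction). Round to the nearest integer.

The money multiplier is m = (1 + c) / (rr + e + c) = (1 + 0.4313) / (0.114 + 0.037 + 0.4313) ≈ 2.4580.
ΔMB = ΔM / m = (+460) / 2.4580 ≈ 187.144 billion.

187 billion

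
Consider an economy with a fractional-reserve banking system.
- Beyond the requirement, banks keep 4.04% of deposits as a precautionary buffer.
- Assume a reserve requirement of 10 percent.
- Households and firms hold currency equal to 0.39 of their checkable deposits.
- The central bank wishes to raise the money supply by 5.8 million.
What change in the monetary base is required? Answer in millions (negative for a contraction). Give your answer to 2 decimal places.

The money multiplier is m = (1 + c) / (rr + e + c) = (1 + 0.39) / (0.1 + 0.0404 + 0.39) ≈ 2.6207.
ΔMB = ΔM / m = (+5.8) / 2.6207 ≈ 2.2131 million.

2.21 million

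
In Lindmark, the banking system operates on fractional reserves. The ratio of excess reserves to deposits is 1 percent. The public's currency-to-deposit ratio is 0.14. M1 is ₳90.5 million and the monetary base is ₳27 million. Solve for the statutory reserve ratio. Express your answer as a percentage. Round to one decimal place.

Using m = M/MB = 90.5/27 ≈ 3.351852. Since m = (1 + c)/(c + rr + e), the denominator satisfies c + rr + e = (1 + c)/m = (1 + 0.14) / 3.351852 ≈ 0.340110.
With c = 0.14 and e = 0.01, the statutory reserve ratio is 0.340110 − 0.14 − 0.01 = 0.19011.

19.0%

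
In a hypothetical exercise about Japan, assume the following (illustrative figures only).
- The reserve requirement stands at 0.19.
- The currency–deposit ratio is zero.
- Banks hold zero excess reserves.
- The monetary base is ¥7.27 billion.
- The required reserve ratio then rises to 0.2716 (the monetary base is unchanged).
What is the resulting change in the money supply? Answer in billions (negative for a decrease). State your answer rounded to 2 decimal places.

-11.50 billion

Initially m₁ = 1 / (0.19) ≈ 5.2632, so M₁ = 5.2632 × 7.27 ≈ 38.2635 billion.
After the change m₂ = 1 / (0.2716) ≈ 3.6819, so M₂ = 3.6819 × 7.27 ≈ 26.7674 billion.
ΔM = M₂ − M₁ = 26.7674 − 38.2635 = -11.4961 billion.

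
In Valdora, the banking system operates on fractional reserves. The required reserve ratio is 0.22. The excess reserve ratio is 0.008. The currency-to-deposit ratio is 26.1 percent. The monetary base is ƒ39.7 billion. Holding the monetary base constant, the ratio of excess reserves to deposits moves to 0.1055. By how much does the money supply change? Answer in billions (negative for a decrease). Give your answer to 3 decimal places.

-17.019 billion

Initially m₁ = (1 + 0.261) / (0.22 + 0.008 + 0.261) ≈ 2.578732, so M₁ = 2.578732 × 39.7 ≈ 102.3757 billion.
After the change m₂ = (1 + 0.261) / (0.22 + 0.1055 + 0.261) ≈ 2.150043, so M₂ = 2.150043 × 39.7 ≈ 85.3567 billion.
ΔM = M₂ − M₁ = 85.3567 − 102.3757 = -17.019 billion.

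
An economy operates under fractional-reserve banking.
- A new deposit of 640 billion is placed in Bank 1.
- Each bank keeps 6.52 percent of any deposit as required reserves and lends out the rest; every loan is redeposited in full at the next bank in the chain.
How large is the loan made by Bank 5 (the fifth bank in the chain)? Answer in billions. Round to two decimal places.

Each bank lends a fraction (1 − rr) = 0.9348 of the deposit it receives, so Bank 5 receives 640·0.9348^4 and lends 640·0.9348^5 ≈ 456.8499 billion.

456.85 billion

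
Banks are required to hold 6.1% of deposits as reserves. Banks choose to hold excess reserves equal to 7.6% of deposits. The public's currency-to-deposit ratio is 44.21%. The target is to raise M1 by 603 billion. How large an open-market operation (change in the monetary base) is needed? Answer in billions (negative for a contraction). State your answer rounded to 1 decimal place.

242.1 billion

The money multiplier is m = (1 + c) / (rr + e + c) = (1 + 0.4421) / (0.061 + 0.076 + 0.4421) ≈ 2.49024.
ΔMB = ΔM / m = (+603) / 2.49024 ≈ 242.1453 billion.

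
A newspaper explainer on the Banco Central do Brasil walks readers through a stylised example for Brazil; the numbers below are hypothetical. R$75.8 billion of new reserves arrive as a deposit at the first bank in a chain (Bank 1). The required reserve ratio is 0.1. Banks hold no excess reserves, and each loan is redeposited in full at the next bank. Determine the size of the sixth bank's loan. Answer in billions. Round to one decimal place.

Each bank lends a fraction (1 − rr) = 0.9000 of the deposit it receives, so Bank 6 receives 75.8·0.9000^5 and lends 75.8·0.9000^6 ≈ 40.2832 billion.

R$40.3 billion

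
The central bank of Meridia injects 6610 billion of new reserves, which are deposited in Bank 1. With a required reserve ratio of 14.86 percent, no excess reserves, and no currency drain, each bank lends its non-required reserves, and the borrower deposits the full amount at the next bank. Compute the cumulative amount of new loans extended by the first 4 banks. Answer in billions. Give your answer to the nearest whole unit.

17972 billion

Bank i lends (1 − rr)^i of the original deposit: Bank 1 lends 6610·0.8514 = 5627.7540, Bank 2 lends 6610·0.8514² ≈ 4791.4698, and so on.
Summing a geometric series: total = 6610·[0.8514·(1 − 0.8514^4) / (1 − 0.8514)] ≈ 17971.9311 billion.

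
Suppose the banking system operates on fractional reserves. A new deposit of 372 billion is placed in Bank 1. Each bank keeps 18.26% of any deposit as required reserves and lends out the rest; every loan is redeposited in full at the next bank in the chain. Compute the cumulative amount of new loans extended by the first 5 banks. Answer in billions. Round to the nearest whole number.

Bank i lends (1 − rr)^i of the original deposit: Bank 1 lends 372·0.8174 = 304.0728, Bank 2 lends 372·0.8174² ≈ 248.5491, and so on.
Summing a geometric series: total = 372·[0.8174·(1 − 0.8174^5) / (1 − 0.8174)] ≈ 1057.5948 billion.

1058 billion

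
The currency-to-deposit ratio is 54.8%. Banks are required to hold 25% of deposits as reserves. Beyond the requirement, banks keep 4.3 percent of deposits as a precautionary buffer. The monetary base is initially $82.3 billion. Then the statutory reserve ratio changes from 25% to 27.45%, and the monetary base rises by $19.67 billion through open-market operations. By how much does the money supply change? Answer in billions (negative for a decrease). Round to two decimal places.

$30.89 billion

Before: m₁ = (1 + 0.548) / (0.25 + 0.043 + 0.548) ≈ 1.840666, MB₁ = 82.3, so M₁ = 1.840666 × 82.3 ≈ 151.4868 billion.
After: m₂ = (1 + 0.548) / (0.2745 + 0.043 + 0.548) ≈ 1.788562, MB₂ = 82.3 + 19.67 = 101.97, so M₂ = 1.788562 × 101.97 ≈ 182.3797 billion.
ΔM = M₂ − M₁ = 182.3797 − 151.4868 = 30.8929 billion.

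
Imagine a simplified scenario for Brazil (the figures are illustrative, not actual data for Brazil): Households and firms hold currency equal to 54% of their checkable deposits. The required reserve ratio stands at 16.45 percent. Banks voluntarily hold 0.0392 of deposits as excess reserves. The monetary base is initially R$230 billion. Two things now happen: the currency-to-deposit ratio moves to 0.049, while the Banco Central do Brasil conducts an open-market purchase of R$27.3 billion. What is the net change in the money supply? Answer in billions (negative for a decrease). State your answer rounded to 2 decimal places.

R$591.83 billion

Before: m₁ = (1 + 0.54) / (0.1645 + 0.0392 + 0.54) ≈ 2.070727, MB₁ = 230, so M₁ = 2.070727 × 230 ≈ 476.2672 billion.
After: m₂ = (1 + 0.049) / (0.1645 + 0.0392 + 0.049) ≈ 4.151167, MB₂ = 230 + 27.3 = 257.3, so M₂ = 4.151167 × 257.3 ≈ 1068.0953 billion.
ΔM = M₂ − M₁ = 1068.0953 − 476.2672 = 591.8281 billion.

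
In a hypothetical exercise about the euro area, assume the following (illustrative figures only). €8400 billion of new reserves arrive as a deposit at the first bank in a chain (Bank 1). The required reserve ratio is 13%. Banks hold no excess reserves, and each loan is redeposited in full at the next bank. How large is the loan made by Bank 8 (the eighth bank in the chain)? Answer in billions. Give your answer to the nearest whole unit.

€2757 billion

Each bank lends a fraction (1 − rr) = 0.8700 of the deposit it receives, so Bank 8 receives 8400·0.8700^7 and lends 8400·0.8700^8 ≈ 2756.9780 billion.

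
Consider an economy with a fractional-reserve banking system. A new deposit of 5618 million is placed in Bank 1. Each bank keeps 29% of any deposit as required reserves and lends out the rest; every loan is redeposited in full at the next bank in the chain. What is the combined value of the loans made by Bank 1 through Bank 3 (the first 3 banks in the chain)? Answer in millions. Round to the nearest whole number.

Bank i lends (1 − rr)^i of the original deposit: Bank 1 lends 5618·0.7100 = 3988.7800, Bank 2 lends 5618·0.7100² = 2832.0338, and so on.
Summing a geometric series: total = 5618·[0.7100·(1 − 0.7100^3) / (1 − 0.7100)] ≈ 8831.5578 million.

8832 million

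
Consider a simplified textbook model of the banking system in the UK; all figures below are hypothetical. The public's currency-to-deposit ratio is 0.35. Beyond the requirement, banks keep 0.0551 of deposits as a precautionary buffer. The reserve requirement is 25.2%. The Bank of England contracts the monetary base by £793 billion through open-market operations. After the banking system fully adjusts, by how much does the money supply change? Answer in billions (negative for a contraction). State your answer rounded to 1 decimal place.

-1629.2 billion

The money multiplier is m = (1 + c) / (rr + e + c) = (1 + 0.35) / (0.252 + 0.0551 + 0.35) ≈ 2.05448.
The sale removes 793 billion of base, so ΔM = m × ΔMB = 2.05448 × (−793) ≈ -1629.2026 billion.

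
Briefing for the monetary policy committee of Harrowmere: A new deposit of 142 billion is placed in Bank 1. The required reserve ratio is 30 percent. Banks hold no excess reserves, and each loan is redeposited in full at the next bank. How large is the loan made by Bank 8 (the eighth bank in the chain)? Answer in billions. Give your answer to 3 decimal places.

8.186 billion

Each bank lends a fraction (1 − rr) = 0.7000 of the deposit it receives, so Bank 8 receives 142·0.7000^7 and lends 142·0.7000^8 ≈ 8.1860 billion.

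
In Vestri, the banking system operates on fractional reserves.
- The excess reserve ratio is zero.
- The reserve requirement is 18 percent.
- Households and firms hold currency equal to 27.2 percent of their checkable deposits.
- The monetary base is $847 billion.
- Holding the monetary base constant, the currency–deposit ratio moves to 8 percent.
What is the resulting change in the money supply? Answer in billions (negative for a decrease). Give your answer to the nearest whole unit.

$1135 billion

Initially m₁ = (1 + 0.272) / (0.18 + 0.272) ≈ 2.8142, so M₁ = 2.8142 × 847 = 2383.6274 billion.
After the change m₂ = (1 + 0.08) / (0.18 + 0.08) ≈ 4.1538, so M₂ = 4.1538 × 847 = 3518.2686 billion.
ΔM = M₂ − M₁ = 3518.2686 − 2383.6274 = 1134.6412 billion.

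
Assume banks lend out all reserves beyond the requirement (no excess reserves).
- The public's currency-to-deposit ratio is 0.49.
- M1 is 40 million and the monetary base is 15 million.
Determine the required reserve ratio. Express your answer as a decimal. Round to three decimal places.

Using m = M/MB = 40/15 ≈ 2.666667. Since m = (1 + c)/(c + rr + e), the denominator satisfies c + rr + e = (1 + c)/m = (1 + 0.49) / 2.666667 ≈ 0.558750.
With c = 0.49 and e = 0, the required reserve ratio is 0.558750 − 0.49 − 0 = 0.06875.

0.069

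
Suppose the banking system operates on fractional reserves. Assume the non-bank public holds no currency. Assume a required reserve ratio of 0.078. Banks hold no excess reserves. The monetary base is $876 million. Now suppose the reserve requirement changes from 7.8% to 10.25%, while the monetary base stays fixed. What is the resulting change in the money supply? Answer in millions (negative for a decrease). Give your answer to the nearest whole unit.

Initially m₁ = 1 / (0.078) ≈ 12.8205, so M₁ = 12.8205 × 876 = 11230.758 million.
After the change m₂ = 1 / (0.1025) ≈ 9.7561, so M₂ = 9.7561 × 876 = 8546.3436 million.
ΔM = M₂ − M₁ = 8546.3436 − 11230.758 = -2684.4144 million.

-2684 million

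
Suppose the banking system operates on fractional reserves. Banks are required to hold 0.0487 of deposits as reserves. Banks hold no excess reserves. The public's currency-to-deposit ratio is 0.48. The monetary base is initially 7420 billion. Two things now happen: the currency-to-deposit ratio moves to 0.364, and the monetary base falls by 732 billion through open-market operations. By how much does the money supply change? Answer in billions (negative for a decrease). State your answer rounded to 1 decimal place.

1333.3 billion

Before: m₁ = (1 + 0.48) / (0.0487 + 0.48) ≈ 2.799319, MB₁ = 7420, so M₁ = 2.799319 × 7420 ≈ 20770.947 billion.
After: m₂ = (1 + 0.364) / (0.0487 + 0.364) ≈ 3.305064, MB₂ = 7420 − 732 = 6688, so M₂ = 3.305064 × 6688 ≈ 22104.268 billion.
ΔM = M₂ − M₁ = 22104.268 − 20770.947 = 1333.321 billion.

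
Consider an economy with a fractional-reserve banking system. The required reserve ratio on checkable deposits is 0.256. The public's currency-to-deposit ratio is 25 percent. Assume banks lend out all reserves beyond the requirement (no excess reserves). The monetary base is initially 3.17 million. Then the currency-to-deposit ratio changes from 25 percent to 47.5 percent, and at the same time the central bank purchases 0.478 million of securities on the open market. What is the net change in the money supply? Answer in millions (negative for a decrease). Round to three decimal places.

Before: m₁ = (1 + 0.25) / (0.256 + 0.25) ≈ 2.47036, MB₁ = 3.17, so M₁ = 2.47036 × 3.17 ≈ 7.831 million.
After: m₂ = (1 + 0.475) / (0.256 + 0.475) ≈ 2.01778, MB₂ = 3.17 + 0.478 = 3.648, so M₂ = 2.01778 × 3.648 ≈ 7.3609 million.
ΔM = M₂ − M₁ = 7.3609 − 7.831 = -0.4701 million.

-0.470 million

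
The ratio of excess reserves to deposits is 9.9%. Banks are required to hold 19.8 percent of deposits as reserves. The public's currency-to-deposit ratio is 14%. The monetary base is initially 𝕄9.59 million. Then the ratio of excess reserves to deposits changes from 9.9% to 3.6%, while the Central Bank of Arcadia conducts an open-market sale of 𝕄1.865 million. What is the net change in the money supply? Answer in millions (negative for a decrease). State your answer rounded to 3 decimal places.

-1.471 million

Before: m₁ = (1 + 0.14) / (0.198 + 0.099 + 0.14) ≈ 2.60870, MB₁ = 9.59, so M₁ = 2.60870 × 9.59 ≈ 25.0174 million.
After: m₂ = (1 + 0.14) / (0.198 + 0.036 + 0.14) ≈ 3.04813, MB₂ = 9.59 − 1.865 = 7.725, so M₂ = 3.04813 × 7.725 ≈ 23.5468 million.
ΔM = M₂ − M₁ = 23.5468 − 25.0174 = -1.4706 million.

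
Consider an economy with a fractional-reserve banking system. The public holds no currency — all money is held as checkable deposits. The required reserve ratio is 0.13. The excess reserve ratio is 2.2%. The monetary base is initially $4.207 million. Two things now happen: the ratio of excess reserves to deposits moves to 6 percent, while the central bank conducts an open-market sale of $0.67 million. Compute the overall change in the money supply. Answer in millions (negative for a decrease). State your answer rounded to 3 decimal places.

-9.062 million

Before: m₁ = 1 / (0.13 + 0.022) ≈ 6.57895, MB₁ = 4.207, so M₁ = 6.57895 × 4.207 ≈ 27.6776 million.
After: m₂ = 1 / (0.13 + 0.06) ≈ 5.26316, MB₂ = 4.207 − 0.67 = 3.537, so M₂ = 5.26316 × 3.537 ≈ 18.6158 million.
ΔM = M₂ − M₁ = 18.6158 − 27.6776 = -9.0618 million.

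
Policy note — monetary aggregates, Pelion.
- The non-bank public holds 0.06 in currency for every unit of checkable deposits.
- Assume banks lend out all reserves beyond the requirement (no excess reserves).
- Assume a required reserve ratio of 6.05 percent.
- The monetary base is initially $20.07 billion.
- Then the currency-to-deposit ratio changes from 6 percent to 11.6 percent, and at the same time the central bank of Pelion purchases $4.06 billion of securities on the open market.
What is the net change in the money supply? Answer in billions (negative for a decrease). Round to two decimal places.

Before: m₁ = (1 + 0.06) / (0.0605 + 0.06) ≈ 8.79668, MB₁ = 20.07, so M₁ = 8.79668 × 20.07 ≈ 176.5494 billion.
After: m₂ = (1 + 0.116) / (0.0605 + 0.116) ≈ 6.32295, MB₂ = 20.07 + 4.06 = 24.13, so M₂ = 6.32295 × 24.13 ≈ 152.5728 billion.
ΔM = M₂ − M₁ = 152.5728 − 176.5494 = -23.9766 billion.

-23.98 billion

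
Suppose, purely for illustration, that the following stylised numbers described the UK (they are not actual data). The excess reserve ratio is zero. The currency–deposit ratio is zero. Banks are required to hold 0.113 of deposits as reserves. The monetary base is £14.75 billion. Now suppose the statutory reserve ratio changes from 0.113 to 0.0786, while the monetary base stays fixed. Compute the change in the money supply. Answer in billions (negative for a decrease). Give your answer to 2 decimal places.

Initially m₁ = 1 / (0.113) ≈ 8.84956, so M₁ = 8.84956 × 14.75 ≈ 130.531 billion.
After the change m₂ = 1 / (0.0786) ≈ 12.72265, so M₂ = 12.72265 × 14.75 ≈ 187.6591 billion.
ΔM = M₂ − M₁ = 187.6591 − 130.531 = 57.1281 billion.

£57.13 billion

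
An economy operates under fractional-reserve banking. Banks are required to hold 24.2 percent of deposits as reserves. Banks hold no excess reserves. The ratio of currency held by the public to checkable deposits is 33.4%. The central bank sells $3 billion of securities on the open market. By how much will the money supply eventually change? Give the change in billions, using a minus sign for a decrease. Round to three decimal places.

The money multiplier is m = (1 + c) / (rr + c) = (1 + 0.334) / (0.242 + 0.334) ≈ 2.31597.
The sale removes 3 billion of base, so ΔM = m × ΔMB = 2.31597 × (−3) ≈ -6.9479 billion.

-6.948 billion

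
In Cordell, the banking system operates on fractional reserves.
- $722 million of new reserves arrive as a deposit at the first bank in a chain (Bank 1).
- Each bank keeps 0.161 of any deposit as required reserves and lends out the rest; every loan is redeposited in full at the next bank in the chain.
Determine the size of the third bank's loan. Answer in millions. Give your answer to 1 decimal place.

Each bank lends a fraction (1 − rr) = 0.8390 of the deposit it receives, so Bank 3 receives 722·0.8390^2 and lends 722·0.8390^3 ≈ 426.4058 million.

$426.4 million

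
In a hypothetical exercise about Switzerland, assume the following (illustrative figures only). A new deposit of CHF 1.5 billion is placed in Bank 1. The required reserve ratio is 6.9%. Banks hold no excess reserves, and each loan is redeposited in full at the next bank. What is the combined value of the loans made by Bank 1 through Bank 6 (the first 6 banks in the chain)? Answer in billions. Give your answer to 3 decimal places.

CHF 7.060 billion

Bank i lends (1 − rr)^i of the original deposit: Bank 1 lends 1.5·0.9310 = 1.3965, Bank 2 lends 1.5·0.9310² ≈ 1.3001, and so on.
Summing a geometric series: total = 1.5·[0.9310·(1 − 0.9310^6) / (1 − 0.9310)] ≈ 7.0599 billion.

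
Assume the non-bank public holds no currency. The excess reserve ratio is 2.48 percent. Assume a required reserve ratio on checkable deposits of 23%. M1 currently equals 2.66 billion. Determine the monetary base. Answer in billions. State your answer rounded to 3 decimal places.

0.678 billion

The money multiplier is m = 1 / (rr + e) = 1 / (0.23 + 0.0248) ≈ 3.92465.
MB = M / m = 2.66 / 3.92465 ≈ 0.6778 billion.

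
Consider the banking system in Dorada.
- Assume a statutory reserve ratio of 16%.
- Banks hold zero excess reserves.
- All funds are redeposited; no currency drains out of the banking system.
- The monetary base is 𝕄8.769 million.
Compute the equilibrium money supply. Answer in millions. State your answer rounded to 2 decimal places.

𝕄54.81 million

With no currency drain or excess reserves, the money multiplier is m = 1/rr = 1/0.16 = 6.25.
Money supply M = m × MB = 6.25 × 8.769 ≈ 54.8062 million.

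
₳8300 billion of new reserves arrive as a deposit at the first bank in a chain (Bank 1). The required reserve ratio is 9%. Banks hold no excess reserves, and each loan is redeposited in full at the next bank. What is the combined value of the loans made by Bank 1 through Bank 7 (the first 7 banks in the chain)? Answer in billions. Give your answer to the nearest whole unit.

Bank i lends (1 − rr)^i of the original deposit: Bank 1 lends 8300·0.9100 = 7553.0000, Bank 2 lends 8300·0.9100² = 6873.2300, and so on.
Summing a geometric series: total = 8300·[0.9100·(1 − 0.9100^7) / (1 − 0.9100)] ≈ 40554.4891 billion.

₳40554 billion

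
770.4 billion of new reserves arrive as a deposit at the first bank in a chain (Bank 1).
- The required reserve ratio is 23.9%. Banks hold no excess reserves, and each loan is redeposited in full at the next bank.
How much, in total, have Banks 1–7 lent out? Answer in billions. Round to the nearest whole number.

2090 billion

Bank i lends (1 − rr)^i of the original deposit: Bank 1 lends 770.4·0.7610 = 586.2744, Bank 2 lends 770.4·0.7610² ≈ 446.1548, and so on.
Summing a geometric series: total = 770.4·[0.7610·(1 − 0.7610^7) / (1 − 0.7610)] ≈ 2090.4578 billion.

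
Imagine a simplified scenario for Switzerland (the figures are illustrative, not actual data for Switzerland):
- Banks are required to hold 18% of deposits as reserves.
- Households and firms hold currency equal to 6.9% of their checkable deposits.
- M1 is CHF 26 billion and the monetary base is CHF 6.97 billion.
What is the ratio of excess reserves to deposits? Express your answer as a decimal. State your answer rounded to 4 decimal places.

0.0376

Using m = M/MB = 26/6.97 ≈ 3.730273. Since m = (1 + c)/(c + rr + e), the denominator satisfies c + rr + e = (1 + c)/m = (1 + 0.069) / 3.730273 ≈ 0.286574.
With c = 0.069 and rr = 0.18, the ratio of excess reserves to deposits is 0.286574 − 0.069 − 0.18 = 0.037574.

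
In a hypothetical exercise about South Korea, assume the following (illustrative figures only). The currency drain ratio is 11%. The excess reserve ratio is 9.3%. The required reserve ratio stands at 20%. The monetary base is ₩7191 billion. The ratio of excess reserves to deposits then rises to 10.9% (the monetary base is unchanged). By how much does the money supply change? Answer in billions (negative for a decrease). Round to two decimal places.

-756.33 billion

Initially m₁ = (1 + 0.11) / (0.2 + 0.093 + 0.11) ≈ 2.7543424, so M₁ = 2.7543424 × 7191 ≈ 19806.4762 billion.
After the change m₂ = (1 + 0.11) / (0.2 + 0.109 + 0.11) ≈ 2.6491647, so M₂ = 2.6491647 × 7191 ≈ 19050.1434 billion.
ΔM = M₂ − M₁ = 19050.1434 − 19806.4762 = -756.3328 billion.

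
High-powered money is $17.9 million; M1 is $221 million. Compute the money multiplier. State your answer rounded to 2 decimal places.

The money multiplier is m = M / MB = 221 / 17.9 ≈ 12.34637.

12.35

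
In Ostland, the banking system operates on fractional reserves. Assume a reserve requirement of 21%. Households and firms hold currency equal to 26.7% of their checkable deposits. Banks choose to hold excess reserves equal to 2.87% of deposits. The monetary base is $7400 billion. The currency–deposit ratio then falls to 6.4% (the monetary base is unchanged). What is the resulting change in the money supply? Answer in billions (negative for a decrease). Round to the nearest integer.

$7471 billion

Initially m₁ = (1 + 0.267) / (0.21 + 0.0287 + 0.267) ≈ 2.50544, so M₁ = 2.50544 × 7400 = 18540.256 billion.
After the change m₂ = (1 + 0.064) / (0.21 + 0.0287 + 0.064) ≈ 3.51503, so M₂ = 3.51503 × 7400 = 26011.222 billion.
ΔM = M₂ − M₁ = 26011.222 − 18540.256 = 7470.966 billion.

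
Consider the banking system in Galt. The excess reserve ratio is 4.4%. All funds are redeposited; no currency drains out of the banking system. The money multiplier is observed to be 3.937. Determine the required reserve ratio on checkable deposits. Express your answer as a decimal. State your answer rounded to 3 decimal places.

Using m = 3.937. Since m = (1 + c)/(c + rr + e), the denominator satisfies c + rr + e = (1 + c)/m = (1 + 0) / 3.937 ≈ 0.254001.
With c = 0 and e = 0.044, the required reserve ratio on checkable deposits is 0.254001 − 0 − 0.044 = 0.210001.

0.210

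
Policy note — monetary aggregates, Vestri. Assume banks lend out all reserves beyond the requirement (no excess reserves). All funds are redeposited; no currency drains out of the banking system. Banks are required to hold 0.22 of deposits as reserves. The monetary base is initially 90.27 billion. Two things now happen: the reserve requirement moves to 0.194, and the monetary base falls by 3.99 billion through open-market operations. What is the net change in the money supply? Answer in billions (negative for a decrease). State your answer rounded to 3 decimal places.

34.424 billion

Before: m₁ = 1 / (0.22) ≈ 4.545455, MB₁ = 90.27, so M₁ = 4.545455 × 90.27 ≈ 410.3182 billion.
After: m₂ = 1 / (0.194) ≈ 5.154639, MB₂ = 90.27 − 3.99 = 86.28, so M₂ = 5.154639 × 86.28 ≈ 444.7423 billion.
ΔM = M₂ − M₁ = 444.7423 − 410.3182 = 34.4241 billion.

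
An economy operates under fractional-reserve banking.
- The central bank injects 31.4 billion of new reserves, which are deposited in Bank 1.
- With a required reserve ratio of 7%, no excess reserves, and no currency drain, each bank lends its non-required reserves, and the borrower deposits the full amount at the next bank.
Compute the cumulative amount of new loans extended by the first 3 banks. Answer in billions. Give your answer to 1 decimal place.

Bank i lends (1 − rr)^i of the original deposit: Bank 1 lends 31.4·0.9300 = 29.2020, Bank 2 lends 31.4·0.9300² ≈ 27.1579, and so on.
Summing a geometric series: total = 31.4·[0.9300·(1 − 0.9300^3) / (1 − 0.9300)] ≈ 81.6167 billion.

81.6 billion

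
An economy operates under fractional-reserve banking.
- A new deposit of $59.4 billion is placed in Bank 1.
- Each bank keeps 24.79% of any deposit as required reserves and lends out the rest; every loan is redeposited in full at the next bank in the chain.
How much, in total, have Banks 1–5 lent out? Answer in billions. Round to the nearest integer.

Bank i lends (1 − rr)^i of the original deposit: Bank 1 lends 59.4·0.7521 ≈ 44.6747, Bank 2 lends 59.4·0.7521² ≈ 33.5999, and so on.
Summing a geometric series: total = 59.4·[0.7521·(1 − 0.7521^5) / (1 − 0.7521)] ≈ 136.8453 billion.

$137 billion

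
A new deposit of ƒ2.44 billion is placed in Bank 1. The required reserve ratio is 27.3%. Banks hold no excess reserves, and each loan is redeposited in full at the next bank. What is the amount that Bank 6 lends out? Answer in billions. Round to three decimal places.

Each bank lends a fraction (1 − rr) = 0.7270 of the deposit it receives, so Bank 6 receives 2.44·0.7270^5 and lends 2.44·0.7270^6 ≈ 0.3602 billion.

ƒ0.360 billion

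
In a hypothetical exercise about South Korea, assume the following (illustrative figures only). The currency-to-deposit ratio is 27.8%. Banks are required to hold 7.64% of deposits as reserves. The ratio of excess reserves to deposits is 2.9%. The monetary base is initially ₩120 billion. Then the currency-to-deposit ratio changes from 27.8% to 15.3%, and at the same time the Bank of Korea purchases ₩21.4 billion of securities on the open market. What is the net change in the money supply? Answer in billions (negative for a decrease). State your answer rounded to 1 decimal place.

₩230.9 billion

Before: m₁ = (1 + 0.278) / (0.0764 + 0.029 + 0.278) ≈ 3.33333, MB₁ = 120, so M₁ = 3.33333 × 120 = 399.9996 billion.
After: m₂ = (1 + 0.153) / (0.0764 + 0.029 + 0.153) ≈ 4.46207, MB₂ = 120 + 21.4 = 141.4, so M₂ = 4.46207 × 141.4 ≈ 630.9367 billion.
ΔM = M₂ − M₁ = 630.9367 − 399.9996 = 230.9371 billion.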